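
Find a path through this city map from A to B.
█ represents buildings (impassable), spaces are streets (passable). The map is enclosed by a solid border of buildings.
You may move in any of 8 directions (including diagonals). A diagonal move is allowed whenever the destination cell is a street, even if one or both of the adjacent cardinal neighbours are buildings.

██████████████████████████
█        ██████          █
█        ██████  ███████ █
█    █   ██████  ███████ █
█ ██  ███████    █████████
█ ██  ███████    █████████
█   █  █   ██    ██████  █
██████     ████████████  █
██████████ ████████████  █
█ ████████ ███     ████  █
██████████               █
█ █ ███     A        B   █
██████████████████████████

Finding the shortest path from A to B:
Movement: 8-directional
Path length: 9 steps
Directions: right → right → right → right → right → right → right → right → right

Solution:

██████████████████████████
█        ██████          █
█        ██████  ███████ █
█    █   ██████  ███████ █
█ ██  ███████    █████████
█ ██  ███████    █████████
█   █  █   ██    ██████  █
██████     ████████████  █
██████████ ████████████  █
█ ████████ ███     ████  █
██████████               █
█ █ ███     A→→→→→→→→B   █
██████████████████████████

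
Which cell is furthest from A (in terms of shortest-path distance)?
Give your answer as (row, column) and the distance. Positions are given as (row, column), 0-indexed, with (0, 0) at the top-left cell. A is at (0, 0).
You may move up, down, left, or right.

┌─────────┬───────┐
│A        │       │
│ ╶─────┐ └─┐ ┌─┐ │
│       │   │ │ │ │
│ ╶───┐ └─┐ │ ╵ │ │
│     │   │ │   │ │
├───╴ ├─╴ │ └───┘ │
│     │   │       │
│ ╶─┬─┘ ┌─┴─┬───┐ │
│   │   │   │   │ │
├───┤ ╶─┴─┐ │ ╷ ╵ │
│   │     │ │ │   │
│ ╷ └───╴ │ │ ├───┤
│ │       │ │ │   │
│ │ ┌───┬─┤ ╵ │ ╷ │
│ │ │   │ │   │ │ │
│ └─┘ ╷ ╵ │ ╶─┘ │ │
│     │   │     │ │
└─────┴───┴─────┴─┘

Computing BFS distances from A to all cells:
Furthest cell: (7, 4)
Distance: 29 steps

Path from A to the furthest cell:

┌─────────┬───────┐
│A        │       │
│ ╶─────┐ └─┐ ┌─┐ │
│↳ → → ↓│   │ │ │ │
│ ╶───┐ └─┐ │ ╵ │ │
│     │↳ ↓│ │   │ │
├───╴ ├─╴ │ └───┘ │
│     │↓ ↲│       │
│ ╶─┬─┘ ┌─┴─┬───┐ │
│   │↓ ↲│   │   │ │
├───┤ ╶─┴─┐ │ ╷ ╵ │
│↓ ↰│↳ → ↓│ │ │   │
│ ╷ └───╴ │ │ ├───┤
│↓│↑ ← ← ↲│ │ │   │
│ │ ┌───┬─┤ ╵ │ ╷ │
│↓│ │↱ ↓│B│   │ │ │
│ └─┘ ╷ ╵ │ ╶─┘ │ │
│↳ → ↑│↳ ↑│     │ │
└─────┴───┴─────┴─┘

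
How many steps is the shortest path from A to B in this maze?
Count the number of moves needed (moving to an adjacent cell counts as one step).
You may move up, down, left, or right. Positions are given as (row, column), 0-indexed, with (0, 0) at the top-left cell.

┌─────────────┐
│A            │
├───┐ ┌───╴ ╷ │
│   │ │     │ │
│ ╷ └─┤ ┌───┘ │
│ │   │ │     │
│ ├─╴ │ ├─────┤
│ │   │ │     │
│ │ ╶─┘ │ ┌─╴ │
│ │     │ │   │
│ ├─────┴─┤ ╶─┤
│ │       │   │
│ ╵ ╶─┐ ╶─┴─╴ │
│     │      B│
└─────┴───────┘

Using BFS to find shortest path:
Start: (0, 0), End: (6, 6)
Path found:
(0,0) → (0,1) → (0,2) → (0,3) → (0,4) → (0,5) → (1,5) → (1,4) → (1,3) → (2,3) → (3,3) → (4,3) → (4,2) → (4,1) → (3,1) → (3,2) → (2,2) → (2,1) → (1,1) → (1,0) → (2,0) → (3,0) → (4,0) → (5,0) → (6,0) → (6,1) → (5,1) → (5,2) → (5,3) → (6,3) → (6,4) → (6,5) → (6,6)
Number of steps: 32

Solution:

┌─────────────┐
│A → → → → ↓  │
├───┐ ┌───╴ ╷ │
│↓ ↰│ │↓ ← ↲│ │
│ ╷ └─┤ ┌───┘ │
│↓│↑ ↰│↓│     │
│ ├─╴ │ ├─────┤
│↓│↱ ↑│↓│     │
│ │ ╶─┘ │ ┌─╴ │
│↓│↑ ← ↲│ │   │
│ ├─────┴─┤ ╶─┤
│↓│↱ → ↓  │   │
│ ╵ ╶─┐ ╶─┴─╴ │
│↳ ↑  │↳ → → B│
└─────┴───────┘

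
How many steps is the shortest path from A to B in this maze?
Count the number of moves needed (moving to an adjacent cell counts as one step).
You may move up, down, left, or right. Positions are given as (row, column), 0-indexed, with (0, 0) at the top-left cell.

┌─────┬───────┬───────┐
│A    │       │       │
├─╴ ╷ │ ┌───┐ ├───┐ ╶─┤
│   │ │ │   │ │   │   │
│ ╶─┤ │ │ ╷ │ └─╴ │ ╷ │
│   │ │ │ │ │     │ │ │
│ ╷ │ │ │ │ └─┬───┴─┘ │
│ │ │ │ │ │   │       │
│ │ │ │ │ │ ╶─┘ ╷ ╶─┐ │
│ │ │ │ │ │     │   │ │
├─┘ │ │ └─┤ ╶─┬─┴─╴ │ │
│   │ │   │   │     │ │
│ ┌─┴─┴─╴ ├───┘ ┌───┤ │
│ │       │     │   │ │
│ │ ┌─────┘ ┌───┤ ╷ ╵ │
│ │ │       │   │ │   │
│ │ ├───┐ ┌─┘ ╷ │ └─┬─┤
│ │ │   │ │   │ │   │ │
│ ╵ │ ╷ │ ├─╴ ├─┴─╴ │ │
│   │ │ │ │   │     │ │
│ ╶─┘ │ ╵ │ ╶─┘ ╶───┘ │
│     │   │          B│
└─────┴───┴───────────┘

Using BFS to find shortest path:
Start: (0, 0), End: (10, 10)
Path found:
(0,0) → (0,1) → (1,1) → (1,0) → (2,0) → (2,1) → (3,1) → (4,1) → (5,1) → (5,0) → (6,0) → (7,0) → (8,0) → (9,0) → (10,0) → (10,1) → (10,2) → (9,2) → (8,2) → (8,3) → (9,3) → (10,3) → (10,4) → (9,4) → (8,4) → (7,4) → (7,5) → (6,5) → (6,6) → (6,7) → (5,7) → (5,8) → (5,9) → (4,9) → (4,8) → (3,8) → (3,9) → (3,10) → (4,10) → (5,10) → (6,10) → (7,10) → (7,9) → (6,9) → (6,8) → (7,8) → (8,8) → (8,9) → (9,9) → (9,8) → (9,7) → (10,7) → (10,8) → (10,9) → (10,10)
Number of steps: 54

Solution:

┌─────┬───────┬───────┐
│A ↓  │       │       │
├─╴ ╷ │ ┌───┐ ├───┐ ╶─┤
│↓ ↲│ │ │   │ │   │   │
│ ╶─┤ │ │ ╷ │ └─╴ │ ╷ │
│↳ ↓│ │ │ │ │     │ │ │
│ ╷ │ │ │ │ └─┬───┴─┘ │
│ │↓│ │ │ │   │  ↱ → ↓│
│ │ │ │ │ │ ╶─┘ ╷ ╶─┐ │
│ │↓│ │ │ │     │↑ ↰│↓│
├─┘ │ │ └─┤ ╶─┬─┴─╴ │ │
│↓ ↲│ │   │   │↱ → ↑│↓│
│ ┌─┴─┴─╴ ├───┘ ┌───┤ │
│↓│       │↱ → ↑│↓ ↰│↓│
│ │ ┌─────┘ ┌───┤ ╷ ╵ │
│↓│ │    ↱ ↑│   │↓│↑ ↲│
│ │ ├───┐ ┌─┘ ╷ │ └─┬─┤
│↓│ │↱ ↓│↑│   │ │↳ ↓│ │
│ ╵ │ ╷ │ ├─╴ ├─┴─╴ │ │
│↓  │↑│↓│↑│   │↓ ← ↲│ │
│ ╶─┘ │ ╵ │ ╶─┘ ╶───┘ │
│↳ → ↑│↳ ↑│    ↳ → → B│
└─────┴───┴───────────┘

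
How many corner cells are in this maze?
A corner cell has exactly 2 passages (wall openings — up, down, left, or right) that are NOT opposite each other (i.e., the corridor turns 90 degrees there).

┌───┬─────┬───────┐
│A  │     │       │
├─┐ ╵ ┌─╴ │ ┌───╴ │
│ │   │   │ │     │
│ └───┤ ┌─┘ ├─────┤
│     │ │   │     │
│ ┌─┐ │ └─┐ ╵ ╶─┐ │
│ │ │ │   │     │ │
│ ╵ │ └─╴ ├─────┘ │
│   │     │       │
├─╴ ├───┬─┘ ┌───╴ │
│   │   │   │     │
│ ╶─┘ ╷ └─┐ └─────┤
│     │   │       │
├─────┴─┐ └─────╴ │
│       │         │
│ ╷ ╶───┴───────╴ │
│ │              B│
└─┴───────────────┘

Counting corner cells (2 non-opposite passages):
Total corners: 35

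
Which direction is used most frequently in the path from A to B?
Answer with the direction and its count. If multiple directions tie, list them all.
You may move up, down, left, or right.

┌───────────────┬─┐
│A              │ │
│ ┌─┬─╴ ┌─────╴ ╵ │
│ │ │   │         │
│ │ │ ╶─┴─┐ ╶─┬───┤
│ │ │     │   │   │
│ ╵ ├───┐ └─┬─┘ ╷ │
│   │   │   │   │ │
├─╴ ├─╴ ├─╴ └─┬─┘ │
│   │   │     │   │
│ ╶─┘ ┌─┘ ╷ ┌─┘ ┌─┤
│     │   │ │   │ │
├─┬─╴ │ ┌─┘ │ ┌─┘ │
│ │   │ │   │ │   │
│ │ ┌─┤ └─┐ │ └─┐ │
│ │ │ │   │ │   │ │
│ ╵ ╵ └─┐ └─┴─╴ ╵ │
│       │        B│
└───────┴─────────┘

Directions: right, right, right, down, left, down, right, right, down, right, down, left, down, left, down, down, right, down, right, right, right, right
Counts: {'right': 11, 'down': 8, 'left': 3}
Most common: right (11 times)

Solution:

┌───────────────┬─┐
│A → → ↓        │ │
│ ┌─┬─╴ ┌─────╴ ╵ │
│ │ │↓ ↲│         │
│ │ │ ╶─┴─┐ ╶─┬───┤
│ │ │↳ → ↓│   │   │
│ ╵ ├───┐ └─┬─┘ ╷ │
│   │   │↳ ↓│   │ │
├─╴ ├─╴ ├─╴ └─┬─┘ │
│   │   │↓ ↲  │   │
│ ╶─┘ ┌─┘ ╷ ┌─┘ ┌─┤
│     │↓ ↲│ │   │ │
├─┬─╴ │ ┌─┘ │ ┌─┘ │
│ │   │↓│   │ │   │
│ │ ┌─┤ └─┐ │ └─┐ │
│ │ │ │↳ ↓│ │   │ │
│ ╵ ╵ └─┐ └─┴─╴ ╵ │
│       │↳ → → → B│
└───────┴─────────┘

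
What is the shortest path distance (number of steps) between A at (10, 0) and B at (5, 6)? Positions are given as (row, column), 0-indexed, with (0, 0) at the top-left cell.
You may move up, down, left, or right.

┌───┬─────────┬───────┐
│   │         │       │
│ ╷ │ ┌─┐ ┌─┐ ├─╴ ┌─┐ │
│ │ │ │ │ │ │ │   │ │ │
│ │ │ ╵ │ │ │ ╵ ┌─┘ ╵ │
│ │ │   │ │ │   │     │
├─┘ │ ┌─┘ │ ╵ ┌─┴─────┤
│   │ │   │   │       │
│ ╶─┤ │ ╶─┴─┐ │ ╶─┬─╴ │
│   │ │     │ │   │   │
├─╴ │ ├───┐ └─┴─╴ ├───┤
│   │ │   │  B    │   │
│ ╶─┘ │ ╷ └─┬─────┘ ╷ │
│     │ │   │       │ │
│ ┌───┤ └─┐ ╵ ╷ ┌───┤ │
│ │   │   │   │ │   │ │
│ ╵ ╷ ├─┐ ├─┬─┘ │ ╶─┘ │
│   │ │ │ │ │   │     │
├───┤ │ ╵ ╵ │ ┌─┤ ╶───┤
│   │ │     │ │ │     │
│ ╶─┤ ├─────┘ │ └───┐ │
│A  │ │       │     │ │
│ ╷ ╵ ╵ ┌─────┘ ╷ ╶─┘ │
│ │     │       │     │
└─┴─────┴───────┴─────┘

Finding path from (10, 0) to (5, 6):
Path: (10,0) → (10,1) → (11,1) → (11,2) → (10,2) → (9,2) → (8,2) → (7,2) → (7,1) → (8,1) → (8,0) → (7,0) → (6,0) → (6,1) → (6,2) → (5,2) → (4,2) → (3,2) → (2,2) → (1,2) → (0,2) → (0,3) → (0,4) → (1,4) → (2,4) → (3,4) → (3,3) → (4,3) → (4,4) → (4,5) → (5,5) → (5,6)
Distance: 31 steps

Solution:

┌───┬─────────┬───────┐
│   │↱ → ↓    │       │
│ ╷ │ ┌─┐ ┌─┐ ├─╴ ┌─┐ │
│ │ │↑│ │↓│ │ │   │ │ │
│ │ │ ╵ │ │ │ ╵ ┌─┘ ╵ │
│ │ │↑  │↓│ │   │     │
├─┘ │ ┌─┘ │ ╵ ┌─┴─────┤
│   │↑│↓ ↲│   │       │
│ ╶─┤ │ ╶─┴─┐ │ ╶─┬─╴ │
│   │↑│↳ → ↓│ │   │   │
├─╴ │ ├───┐ └─┴─╴ ├───┤
│   │↑│   │↳ B    │   │
│ ╶─┘ │ ╷ └─┬─────┘ ╷ │
│↱ → ↑│ │   │       │ │
│ ┌───┤ └─┐ ╵ ╷ ┌───┤ │
│↑│↓ ↰│   │   │ │   │ │
│ ╵ ╷ ├─┐ ├─┬─┘ │ ╶─┘ │
│↑ ↲│↑│ │ │ │   │     │
├───┤ │ ╵ ╵ │ ┌─┤ ╶───┤
│   │↑│     │ │ │     │
│ ╶─┤ ├─────┘ │ └───┐ │
│A ↓│↑│       │     │ │
│ ╷ ╵ ╵ ┌─────┘ ╷ ╶─┘ │
│ │↳ ↑  │       │     │
└─┴─────┴───────┴─────┘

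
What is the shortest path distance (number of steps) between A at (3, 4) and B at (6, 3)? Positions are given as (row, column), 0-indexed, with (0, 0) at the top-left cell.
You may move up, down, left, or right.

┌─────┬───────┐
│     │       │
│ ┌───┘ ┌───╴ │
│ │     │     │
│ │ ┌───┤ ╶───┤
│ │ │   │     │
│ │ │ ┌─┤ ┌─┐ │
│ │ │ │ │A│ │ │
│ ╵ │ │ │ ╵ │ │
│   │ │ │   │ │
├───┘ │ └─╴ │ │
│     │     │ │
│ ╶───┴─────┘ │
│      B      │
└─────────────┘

Finding path from (3, 4) to (6, 3):
Path: (3,4) → (2,4) → (2,5) → (2,6) → (3,6) → (4,6) → (5,6) → (6,6) → (6,5) → (6,4) → (6,3)
Distance: 10 steps

Solution:

┌─────┬───────┐
│     │       │
│ ┌───┘ ┌───╴ │
│ │     │     │
│ │ ┌───┤ ╶───┤
│ │ │   │↱ → ↓│
│ │ │ ┌─┤ ┌─┐ │
│ │ │ │ │A│ │↓│
│ ╵ │ │ │ ╵ │ │
│   │ │ │   │↓│
├───┘ │ └─╴ │ │
│     │     │↓│
│ ╶───┴─────┘ │
│      B ← ← ↲│
└─────────────┘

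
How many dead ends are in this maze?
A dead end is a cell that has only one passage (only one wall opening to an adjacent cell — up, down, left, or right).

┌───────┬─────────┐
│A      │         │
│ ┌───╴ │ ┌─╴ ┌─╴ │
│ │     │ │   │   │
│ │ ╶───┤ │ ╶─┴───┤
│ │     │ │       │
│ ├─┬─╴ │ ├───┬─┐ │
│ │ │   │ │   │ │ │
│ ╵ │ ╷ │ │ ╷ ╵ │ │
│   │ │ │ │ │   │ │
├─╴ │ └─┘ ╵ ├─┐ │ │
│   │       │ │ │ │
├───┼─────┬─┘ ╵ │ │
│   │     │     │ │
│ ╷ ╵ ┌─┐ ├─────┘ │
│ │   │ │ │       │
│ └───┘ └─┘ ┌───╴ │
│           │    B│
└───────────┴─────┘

Checking each cell for number of passages:

Dead ends found at positions:
  (1, 7)
  (3, 1)
  (3, 7)
  (4, 3)
  (5, 0)
  (5, 6)
  (6, 5)
  (7, 3)
  (7, 4)
  (8, 6)
Total dead ends: 10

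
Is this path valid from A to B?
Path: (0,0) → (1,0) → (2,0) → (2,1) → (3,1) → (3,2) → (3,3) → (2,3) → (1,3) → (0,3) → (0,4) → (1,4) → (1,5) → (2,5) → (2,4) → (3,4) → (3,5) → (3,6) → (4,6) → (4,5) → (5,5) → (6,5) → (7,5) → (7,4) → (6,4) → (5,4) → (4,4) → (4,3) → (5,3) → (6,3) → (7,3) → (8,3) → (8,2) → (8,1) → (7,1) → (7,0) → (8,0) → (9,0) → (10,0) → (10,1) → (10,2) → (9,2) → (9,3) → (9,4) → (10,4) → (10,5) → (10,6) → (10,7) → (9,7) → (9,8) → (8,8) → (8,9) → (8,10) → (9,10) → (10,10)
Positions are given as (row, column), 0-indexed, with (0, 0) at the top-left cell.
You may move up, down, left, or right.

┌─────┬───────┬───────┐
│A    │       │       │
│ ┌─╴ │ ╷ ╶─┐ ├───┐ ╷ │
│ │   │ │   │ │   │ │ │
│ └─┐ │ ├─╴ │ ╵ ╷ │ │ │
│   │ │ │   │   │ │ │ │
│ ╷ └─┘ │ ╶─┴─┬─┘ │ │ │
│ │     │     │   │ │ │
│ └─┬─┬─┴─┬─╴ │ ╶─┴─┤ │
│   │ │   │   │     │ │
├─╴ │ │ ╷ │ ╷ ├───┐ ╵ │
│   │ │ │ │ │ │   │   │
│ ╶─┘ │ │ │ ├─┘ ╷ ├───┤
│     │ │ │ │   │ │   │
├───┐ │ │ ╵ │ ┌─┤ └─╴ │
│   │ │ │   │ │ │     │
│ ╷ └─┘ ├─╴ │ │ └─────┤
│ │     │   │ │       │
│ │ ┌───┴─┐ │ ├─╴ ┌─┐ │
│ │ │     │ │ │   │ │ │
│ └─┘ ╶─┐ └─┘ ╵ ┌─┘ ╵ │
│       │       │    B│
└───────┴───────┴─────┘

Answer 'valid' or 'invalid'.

Checking path validity:
Result: All consecutive moves are passable.

valid

Correct solution:

┌─────┬───────┬───────┐
│A    │↱ ↓    │       │
│ ┌─╴ │ ╷ ╶─┐ ├───┐ ╷ │
│↓│   │↑│↳ ↓│ │   │ │ │
│ └─┐ │ ├─╴ │ ╵ ╷ │ │ │
│↳ ↓│ │↑│↓ ↲│   │ │ │ │
│ ╷ └─┘ │ ╶─┴─┬─┘ │ │ │
│ │↳ → ↑│↳ → ↓│   │ │ │
│ └─┬─┬─┴─┬─╴ │ ╶─┴─┤ │
│   │ │↓ ↰│↓ ↲│     │ │
├─╴ │ │ ╷ │ ╷ ├───┐ ╵ │
│   │ │↓│↑│↓│ │   │   │
│ ╶─┘ │ │ │ ├─┘ ╷ ├───┤
│     │↓│↑│↓│   │ │   │
├───┐ │ │ ╵ │ ┌─┤ └─╴ │
│↓ ↰│ │↓│↑ ↲│ │ │     │
│ ╷ └─┘ ├─╴ │ │ └─────┤
│↓│↑ ← ↲│   │ │  ↱ → ↓│
│ │ ┌───┴─┐ │ ├─╴ ┌─┐ │
│↓│ │↱ → ↓│ │ │↱ ↑│ │↓│
│ └─┘ ╶─┐ └─┘ ╵ ┌─┘ ╵ │
│↳ → ↑  │↳ → → ↑│    B│
└───────┴───────┴─────┘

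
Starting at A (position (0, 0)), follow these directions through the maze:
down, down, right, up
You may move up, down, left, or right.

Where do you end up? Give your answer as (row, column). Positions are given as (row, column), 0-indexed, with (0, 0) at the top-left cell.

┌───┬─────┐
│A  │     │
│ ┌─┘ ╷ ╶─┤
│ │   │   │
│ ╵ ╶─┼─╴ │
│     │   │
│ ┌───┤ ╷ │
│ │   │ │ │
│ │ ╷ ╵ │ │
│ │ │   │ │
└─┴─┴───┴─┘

Following directions step by step:
Start: (0, 0)
  down: (0, 0) → (1, 0)
  down: (1, 0) → (2, 0)
  right: (2, 0) → (2, 1)
  up: (2, 1) → (1, 1)
Final position: (1, 1)

Path taken:

┌───┬─────┐
│A  │     │
│ ┌─┘ ╷ ╶─┤
│↓│B  │   │
│ ╵ ╶─┼─╴ │
│↳ ↑  │   │
│ ┌───┤ ╷ │
│ │   │ │ │
│ │ ╷ ╵ │ │
│ │ │   │ │
└─┴─┴───┴─┘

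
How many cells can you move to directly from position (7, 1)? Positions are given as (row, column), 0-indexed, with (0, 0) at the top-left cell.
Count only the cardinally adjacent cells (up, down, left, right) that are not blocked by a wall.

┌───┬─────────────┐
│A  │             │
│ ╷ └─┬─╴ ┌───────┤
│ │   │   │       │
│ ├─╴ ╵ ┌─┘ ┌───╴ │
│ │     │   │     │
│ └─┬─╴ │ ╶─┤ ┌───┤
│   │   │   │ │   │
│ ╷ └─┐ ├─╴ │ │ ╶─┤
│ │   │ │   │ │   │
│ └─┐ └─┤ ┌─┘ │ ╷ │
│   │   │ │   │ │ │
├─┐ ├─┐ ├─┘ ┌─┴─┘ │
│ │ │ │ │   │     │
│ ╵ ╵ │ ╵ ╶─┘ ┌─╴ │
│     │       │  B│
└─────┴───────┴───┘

Checking passable neighbors of (7, 1):
Neighbors: (6, 1), (7, 0), (7, 2)
Count: 3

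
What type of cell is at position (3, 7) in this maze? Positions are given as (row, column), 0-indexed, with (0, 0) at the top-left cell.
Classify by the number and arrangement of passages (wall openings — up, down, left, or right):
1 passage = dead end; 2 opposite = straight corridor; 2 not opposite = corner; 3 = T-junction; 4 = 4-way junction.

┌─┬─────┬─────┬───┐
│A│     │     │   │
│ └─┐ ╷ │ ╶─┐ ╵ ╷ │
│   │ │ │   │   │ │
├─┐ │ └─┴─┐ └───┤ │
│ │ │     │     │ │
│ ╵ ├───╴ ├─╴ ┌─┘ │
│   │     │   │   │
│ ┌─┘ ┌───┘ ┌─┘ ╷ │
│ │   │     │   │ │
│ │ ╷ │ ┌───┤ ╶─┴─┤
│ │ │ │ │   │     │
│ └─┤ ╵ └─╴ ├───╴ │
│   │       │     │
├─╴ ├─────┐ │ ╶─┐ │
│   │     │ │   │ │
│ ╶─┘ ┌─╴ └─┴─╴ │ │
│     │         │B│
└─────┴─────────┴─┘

Checking cell at (3, 7):
Number of passages: 2
Cell type: corner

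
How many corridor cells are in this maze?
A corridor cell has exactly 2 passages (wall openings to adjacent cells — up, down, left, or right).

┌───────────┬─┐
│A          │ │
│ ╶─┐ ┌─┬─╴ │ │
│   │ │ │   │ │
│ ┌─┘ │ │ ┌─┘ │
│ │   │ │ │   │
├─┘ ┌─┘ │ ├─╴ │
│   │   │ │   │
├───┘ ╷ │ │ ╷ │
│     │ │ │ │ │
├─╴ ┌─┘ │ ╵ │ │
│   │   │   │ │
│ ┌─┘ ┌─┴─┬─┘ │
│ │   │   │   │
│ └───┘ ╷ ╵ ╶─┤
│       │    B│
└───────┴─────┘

Counting cells with exactly 2 passages:
Total corridor cells: 40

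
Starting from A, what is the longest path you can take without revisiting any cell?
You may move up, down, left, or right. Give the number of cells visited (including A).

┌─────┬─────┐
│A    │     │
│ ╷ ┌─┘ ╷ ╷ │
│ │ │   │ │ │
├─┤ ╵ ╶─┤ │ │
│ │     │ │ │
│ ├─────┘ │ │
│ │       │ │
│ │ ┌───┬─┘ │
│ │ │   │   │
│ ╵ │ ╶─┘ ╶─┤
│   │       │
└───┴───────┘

Finding longest simple path using DFS:
Start: (0, 0)
Longest path visits 21 cells
Path: A → right → down → down → right → up → right → up → right → down → down → down → left → left → left → down → down → left → up → up → up

Solution:

┌─────┬─────┐
│A ↓  │↱ ↓  │
│ ╷ ┌─┘ ╷ ╷ │
│ │↓│↱ ↑│↓│ │
├─┤ ╵ ╶─┤ │ │
│B│↳ ↑  │↓│ │
│ ├─────┘ │ │
│↑│↓ ← ← ↲│ │
│ │ ┌───┬─┘ │
│↑│↓│   │   │
│ ╵ │ ╶─┘ ╶─┤
│↑ ↲│       │
└───┴───────┘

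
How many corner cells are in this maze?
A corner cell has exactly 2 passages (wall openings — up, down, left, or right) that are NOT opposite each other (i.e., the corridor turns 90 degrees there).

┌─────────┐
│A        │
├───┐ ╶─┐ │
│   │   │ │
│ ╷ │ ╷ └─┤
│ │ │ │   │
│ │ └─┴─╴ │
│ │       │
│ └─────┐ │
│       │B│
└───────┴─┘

Counting corner cells (2 non-opposite passages):
Total corners: 8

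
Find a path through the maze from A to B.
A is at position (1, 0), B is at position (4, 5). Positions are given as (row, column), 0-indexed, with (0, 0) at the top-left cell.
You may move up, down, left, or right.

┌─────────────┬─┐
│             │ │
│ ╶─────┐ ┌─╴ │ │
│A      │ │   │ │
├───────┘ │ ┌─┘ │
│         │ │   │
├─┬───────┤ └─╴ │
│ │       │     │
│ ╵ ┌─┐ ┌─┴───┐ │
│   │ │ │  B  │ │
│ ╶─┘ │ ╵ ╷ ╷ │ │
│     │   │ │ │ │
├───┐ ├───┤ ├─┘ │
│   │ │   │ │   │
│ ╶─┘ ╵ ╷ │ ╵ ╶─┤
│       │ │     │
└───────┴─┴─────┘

Finding the shortest path from (1, 0) to (4, 5):
Path length: 22 steps
Directions: up → right → right → right → right → right → right → down → left → down → down → right → right → down → down → down → left → down → left → up → up → up

Solution:

┌─────────────┬─┐
│↱ → → → → → ↓│ │
│ ╶─────┐ ┌─╴ │ │
│A      │ │↓ ↲│ │
├───────┘ │ ┌─┘ │
│         │↓│   │
├─┬───────┤ └─╴ │
│ │       │↳ → ↓│
│ ╵ ┌─┐ ┌─┴───┐ │
│   │ │ │  B  │↓│
│ ╶─┘ │ ╵ ╷ ╷ │ │
│     │   │↑│ │↓│
├───┐ ├───┤ ├─┘ │
│   │ │   │↑│↓ ↲│
│ ╶─┘ ╵ ╷ │ ╵ ╶─┤
│       │ │↑ ↲  │
└───────┴─┴─────┘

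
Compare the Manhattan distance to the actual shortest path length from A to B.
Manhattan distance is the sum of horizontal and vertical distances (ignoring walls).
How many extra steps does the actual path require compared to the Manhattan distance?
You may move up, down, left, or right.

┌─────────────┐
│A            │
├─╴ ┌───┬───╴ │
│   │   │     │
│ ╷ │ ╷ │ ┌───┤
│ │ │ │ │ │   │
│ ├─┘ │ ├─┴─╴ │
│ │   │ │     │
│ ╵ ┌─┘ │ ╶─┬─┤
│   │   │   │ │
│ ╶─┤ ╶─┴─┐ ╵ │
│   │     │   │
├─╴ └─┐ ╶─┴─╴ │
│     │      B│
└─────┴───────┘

Manhattan distance: |6 - 0| + |6 - 0| = 12
Actual path length: 22
Extra steps: 22 - 12 = 10

Solution:

┌─────────────┐
│A ↓          │
├─╴ ┌───┬───╴ │
│↓ ↲│↱ ↓│     │
│ ╷ │ ╷ │ ┌───┤
│↓│ │↑│↓│ │   │
│ ├─┘ │ ├─┴─╴ │
│↓│↱ ↑│↓│     │
│ ╵ ┌─┘ │ ╶─┬─┤
│↳ ↑│↓ ↲│   │ │
│ ╶─┤ ╶─┴─┐ ╵ │
│   │↳ ↓  │   │
├─╴ └─┐ ╶─┴─╴ │
│     │↳ → → B│
└─────┴───────┘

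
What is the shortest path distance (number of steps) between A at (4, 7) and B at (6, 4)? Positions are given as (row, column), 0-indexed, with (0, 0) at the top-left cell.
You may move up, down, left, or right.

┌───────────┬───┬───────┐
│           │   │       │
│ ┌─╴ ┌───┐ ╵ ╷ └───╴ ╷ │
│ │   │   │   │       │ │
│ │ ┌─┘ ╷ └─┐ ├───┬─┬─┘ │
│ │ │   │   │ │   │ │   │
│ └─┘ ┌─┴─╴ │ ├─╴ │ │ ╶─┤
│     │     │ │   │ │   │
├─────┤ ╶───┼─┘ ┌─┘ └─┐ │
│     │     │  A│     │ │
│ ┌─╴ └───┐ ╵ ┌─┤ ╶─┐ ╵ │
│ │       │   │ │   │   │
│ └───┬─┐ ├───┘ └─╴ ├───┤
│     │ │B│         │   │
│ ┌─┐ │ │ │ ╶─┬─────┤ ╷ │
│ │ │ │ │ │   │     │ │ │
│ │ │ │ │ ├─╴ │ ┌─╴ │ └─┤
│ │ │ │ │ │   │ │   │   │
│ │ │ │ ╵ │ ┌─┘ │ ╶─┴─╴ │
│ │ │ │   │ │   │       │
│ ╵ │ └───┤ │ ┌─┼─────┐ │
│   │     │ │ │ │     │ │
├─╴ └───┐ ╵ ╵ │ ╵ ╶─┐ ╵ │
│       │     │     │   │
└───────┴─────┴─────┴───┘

Finding path from (4, 7) to (6, 4):
Path: (4,7) → (4,6) → (5,6) → (5,5) → (4,5) → (4,4) → (4,3) → (3,3) → (3,4) → (3,5) → (2,5) → (2,4) → (1,4) → (1,3) → (2,3) → (2,2) → (3,2) → (3,1) → (3,0) → (2,0) → (1,0) → (0,0) → (0,1) → (0,2) → (0,3) → (0,4) → (0,5) → (1,5) → (1,6) → (0,6) → (0,7) → (1,7) → (1,8) → (1,9) → (1,10) → (0,10) → (0,11) → (1,11) → (2,11) → (2,10) → (3,10) → (3,11) → (4,11) → (5,11) → (5,10) → (4,10) → (4,9) → (4,8) → (5,8) → (5,9) → (6,9) → (6,8) → (6,7) → (6,6) → (6,5) → (7,5) → (7,6) → (8,6) → (8,5) → (9,5) → (10,5) → (11,5) → (11,4) → (10,4) → (10,3) → (10,2) → (9,2) → (8,2) → (7,2) → (6,2) → (6,1) → (6,0) → (5,0) → (4,0) → (4,1) → (4,2) → (5,2) → (5,3) → (5,4) → (6,4)
Distance: 79 steps

Solution:

┌───────────┬───┬───────┐
│↱ → → → → ↓│↱ ↓│    ↱ ↓│
│ ┌─╴ ┌───┐ ╵ ╷ └───╴ ╷ │
│↑│   │↓ ↰│↳ ↑│↳ → → ↑│↓│
│ │ ┌─┘ ╷ └─┐ ├───┬─┬─┘ │
│↑│ │↓ ↲│↑ ↰│ │   │ │↓ ↲│
│ └─┘ ┌─┴─╴ │ ├─╴ │ │ ╶─┤
│↑ ← ↲│↱ → ↑│ │   │ │↳ ↓│
├─────┤ ╶───┼─┘ ┌─┘ └─┐ │
│↱ → ↓│↑ ← ↰│↓ A│↓ ← ↰│↓│
│ ┌─╴ └───┐ ╵ ┌─┤ ╶─┐ ╵ │
│↑│  ↳ → ↓│↑ ↲│ │↳ ↓│↑ ↲│
│ └───┬─┐ ├───┘ └─╴ ├───┤
│↑ ← ↰│ │B│↓ ← ← ← ↲│   │
│ ┌─┐ │ │ │ ╶─┬─────┤ ╷ │
│ │ │↑│ │ │↳ ↓│     │ │ │
│ │ │ │ │ ├─╴ │ ┌─╴ │ └─┤
│ │ │↑│ │ │↓ ↲│ │   │   │
│ │ │ │ ╵ │ ┌─┘ │ ╶─┴─╴ │
│ │ │↑│   │↓│   │       │
│ ╵ │ └───┤ │ ┌─┼─────┐ │
│   │↑ ← ↰│↓│ │ │     │ │
├─╴ └───┐ ╵ ╵ │ ╵ ╶─┐ ╵ │
│       │↑ ↲  │     │   │
└───────┴─────┴─────┴───┘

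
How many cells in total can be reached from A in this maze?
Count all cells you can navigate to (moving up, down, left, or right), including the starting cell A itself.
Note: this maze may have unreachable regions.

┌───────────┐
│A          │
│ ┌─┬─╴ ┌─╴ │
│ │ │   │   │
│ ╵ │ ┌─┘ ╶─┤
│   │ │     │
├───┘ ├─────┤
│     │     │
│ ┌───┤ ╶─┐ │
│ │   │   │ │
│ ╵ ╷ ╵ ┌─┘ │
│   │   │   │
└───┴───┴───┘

Using BFS/flood-fill to find all reachable cells from A:
Maze size: 6 × 6 = 36 total cells
All cells are reachable — the maze is fully connected.
Reachable cells: 36

Reachable region (· marks reachable cells):

┌───────────┐
│A · · · · ·│
│ ┌─┬─╴ ┌─╴ │
│·│·│· ·│· ·│
│ ╵ │ ┌─┘ ╶─┤
│· ·│·│· · ·│
├───┘ ├─────┤
│· · ·│· · ·│
│ ┌───┤ ╶─┐ │
│·│· ·│· ·│·│
│ ╵ ╷ ╵ ┌─┘ │
│· ·│· ·│· ·│
└───┴───┴───┘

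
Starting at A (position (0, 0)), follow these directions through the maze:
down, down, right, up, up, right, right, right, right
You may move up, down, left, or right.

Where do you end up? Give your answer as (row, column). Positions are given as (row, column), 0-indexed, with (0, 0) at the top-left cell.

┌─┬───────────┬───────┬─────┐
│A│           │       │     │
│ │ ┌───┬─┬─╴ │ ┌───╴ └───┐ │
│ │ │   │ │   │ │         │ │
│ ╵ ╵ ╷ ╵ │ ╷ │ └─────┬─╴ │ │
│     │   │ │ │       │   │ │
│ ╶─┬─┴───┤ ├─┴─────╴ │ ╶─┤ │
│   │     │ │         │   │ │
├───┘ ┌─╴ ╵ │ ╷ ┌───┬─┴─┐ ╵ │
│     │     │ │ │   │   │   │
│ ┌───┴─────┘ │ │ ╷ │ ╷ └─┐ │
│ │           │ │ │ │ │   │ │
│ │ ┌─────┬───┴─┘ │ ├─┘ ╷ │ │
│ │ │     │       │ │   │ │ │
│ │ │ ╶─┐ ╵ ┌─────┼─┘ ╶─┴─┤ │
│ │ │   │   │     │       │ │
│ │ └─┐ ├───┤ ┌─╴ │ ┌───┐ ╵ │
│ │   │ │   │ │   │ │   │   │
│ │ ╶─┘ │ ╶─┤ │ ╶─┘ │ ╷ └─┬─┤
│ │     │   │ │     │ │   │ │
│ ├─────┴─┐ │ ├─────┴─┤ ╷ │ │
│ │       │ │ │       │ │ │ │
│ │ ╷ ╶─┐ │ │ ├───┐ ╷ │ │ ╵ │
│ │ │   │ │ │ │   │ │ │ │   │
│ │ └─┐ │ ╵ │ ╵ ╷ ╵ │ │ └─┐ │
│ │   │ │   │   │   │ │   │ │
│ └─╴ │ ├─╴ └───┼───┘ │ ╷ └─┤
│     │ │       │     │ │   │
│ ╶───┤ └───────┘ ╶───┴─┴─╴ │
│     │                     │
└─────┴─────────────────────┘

Following directions step by step:
Start: (0, 0)
  down: (0, 0) → (1, 0)
  down: (1, 0) → (2, 0)
  right: (2, 0) → (2, 1)
  up: (2, 1) → (1, 1)
  up: (1, 1) → (0, 1)
  right: (0, 1) → (0, 2)
  right: (0, 2) → (0, 3)
  right: (0, 3) → (0, 4)
  right: (0, 4) → (0, 5)
Final position: (0, 5)

Path taken:

┌─┬───────────┬───────┬─────┐
│A│↱ → → → B  │       │     │
│ │ ┌───┬─┬─╴ │ ┌───╴ └───┐ │
│↓│↑│   │ │   │ │         │ │
│ ╵ ╵ ╷ ╵ │ ╷ │ └─────┬─╴ │ │
│↳ ↑  │   │ │ │       │   │ │
│ ╶─┬─┴───┤ ├─┴─────╴ │ ╶─┤ │
│   │     │ │         │   │ │
├───┘ ┌─╴ ╵ │ ╷ ┌───┬─┴─┐ ╵ │
│     │     │ │ │   │   │   │
│ ┌───┴─────┘ │ │ ╷ │ ╷ └─┐ │
│ │           │ │ │ │ │   │ │
│ │ ┌─────┬───┴─┘ │ ├─┘ ╷ │ │
│ │ │     │       │ │   │ │ │
│ │ │ ╶─┐ ╵ ┌─────┼─┘ ╶─┴─┤ │
│ │ │   │   │     │       │ │
│ │ └─┐ ├───┤ ┌─╴ │ ┌───┐ ╵ │
│ │   │ │   │ │   │ │   │   │
│ │ ╶─┘ │ ╶─┤ │ ╶─┘ │ ╷ └─┬─┤
│ │     │   │ │     │ │   │ │
│ ├─────┴─┐ │ ├─────┴─┤ ╷ │ │
│ │       │ │ │       │ │ │ │
│ │ ╷ ╶─┐ │ │ ├───┐ ╷ │ │ ╵ │
│ │ │   │ │ │ │   │ │ │ │   │
│ │ └─┐ │ ╵ │ ╵ ╷ ╵ │ │ └─┐ │
│ │   │ │   │   │   │ │   │ │
│ └─╴ │ ├─╴ └───┼───┘ │ ╷ └─┤
│     │ │       │     │ │   │
│ ╶───┤ └───────┘ ╶───┴─┴─╴ │
│     │                     │
└─────┴─────────────────────┘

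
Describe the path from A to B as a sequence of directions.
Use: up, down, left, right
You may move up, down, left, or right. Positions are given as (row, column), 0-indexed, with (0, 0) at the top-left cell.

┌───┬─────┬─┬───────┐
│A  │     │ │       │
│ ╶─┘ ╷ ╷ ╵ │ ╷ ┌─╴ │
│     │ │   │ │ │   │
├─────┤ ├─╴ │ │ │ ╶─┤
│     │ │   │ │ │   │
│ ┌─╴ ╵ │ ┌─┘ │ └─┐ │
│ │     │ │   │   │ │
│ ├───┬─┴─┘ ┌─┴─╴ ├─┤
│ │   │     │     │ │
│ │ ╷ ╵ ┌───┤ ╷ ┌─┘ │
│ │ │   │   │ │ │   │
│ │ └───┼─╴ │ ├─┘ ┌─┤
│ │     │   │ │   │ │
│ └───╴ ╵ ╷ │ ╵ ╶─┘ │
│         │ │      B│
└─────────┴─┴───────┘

Finding the path and converting it to directions:
Path through cells: (0,0) → (1,0) → (1,1) → (1,2) → (0,2) → (0,3) → (1,3) → (2,3) → (3,3) → (3,2) → (2,2) → (2,1) → (2,0) → (3,0) → (4,0) → (5,0) → (6,0) → (7,0) → (7,1) → (7,2) → (7,3) → (6,3) → (6,2) → (6,1) → (5,1) → (4,1) → (4,2) → (5,2) → (5,3) → (4,3) → (4,4) → (4,5) → (3,5) → (3,6) → (2,6) → (1,6) → (0,6) → (0,7) → (1,7) → (2,7) → (3,7) → (3,8) → (4,8) → (4,7) → (4,6) → (5,6) → (6,6) → (7,6) → (7,7) → (7,8) → (7,9)
Directions: down, right, right, up, right, down, down, down, left, up, left, left, down, down, down, down, down, right, right, right, up, left, left, up, up, right, down, right, up, right, right, up, right, up, up, up, right, down, down, down, right, down, left, left, down, down, down, right, right, right

Solution:

┌───┬─────┬─┬───────┐
│A  │↱ ↓  │ │↱ ↓    │
│ ╶─┘ ╷ ╷ ╵ │ ╷ ┌─╴ │
│↳ → ↑│↓│   │↑│↓│   │
├─────┤ ├─╴ │ │ │ ╶─┤
│↓ ← ↰│↓│   │↑│↓│   │
│ ┌─╴ ╵ │ ┌─┘ │ └─┐ │
│↓│  ↑ ↲│ │↱ ↑│↳ ↓│ │
│ ├───┬─┴─┘ ┌─┴─╴ ├─┤
│↓│↱ ↓│↱ → ↑│↓ ← ↲│ │
│ │ ╷ ╵ ┌───┤ ╷ ┌─┘ │
│↓│↑│↳ ↑│   │↓│ │   │
│ │ └───┼─╴ │ ├─┘ ┌─┤
│↓│↑ ← ↰│   │↓│   │ │
│ └───╴ ╵ ╷ │ ╵ ╶─┘ │
│↳ → → ↑  │ │↳ → → B│
└─────────┴─┴───────┘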